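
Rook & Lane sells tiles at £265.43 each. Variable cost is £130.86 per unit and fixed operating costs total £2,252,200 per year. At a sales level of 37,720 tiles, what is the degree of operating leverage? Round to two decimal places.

1.80

Total contribution margin = 37,720 × £134.57 = £5,075,980.40.
Operating income = contribution − fixed costs = £5,075,980.40 − £2,252,200 = £2,823,780.40.
So DOL = total CM / EBIT = £5,075,980.40 / £2,823,780.40 = 1.7976.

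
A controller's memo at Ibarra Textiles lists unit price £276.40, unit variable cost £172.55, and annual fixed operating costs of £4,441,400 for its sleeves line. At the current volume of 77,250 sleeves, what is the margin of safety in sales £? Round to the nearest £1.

Each unit contributes £276.40 − £172.55 = £103.85. Break-even units = £4,441,400 ÷ £103.85 = 42,767.45; break-even revenue = 42,767.45 × £276.40 = £11,820,924.03.
Actual sales revenue = 77,250 × £276.40 = £21,351,900.00.
Margin of safety = £21,351,900.00 − £11,820,924.03 = £9,530,976.

£9,530,976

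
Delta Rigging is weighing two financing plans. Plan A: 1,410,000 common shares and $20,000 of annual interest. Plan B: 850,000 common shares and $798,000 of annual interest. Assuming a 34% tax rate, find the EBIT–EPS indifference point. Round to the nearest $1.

Set EPS_A = EPS_B: (EBIT − $20,000)(1 − 0.34) ÷ 1,410,000 = (EBIT − $798,000)(1 − 0.34) ÷ 850,000.
The (1 − t) factor cancels: (EBIT − 20,000) × 850,000 = (EBIT − 798,000) × 1,410,000.
EBIT × (1,410,000 − 850,000) = 798,000 × 1,410,000 − 20,000 × 850,000 = 1,108,180,000,000, so EBIT = 1,108,180,000,000 ÷ 560,000 = 1,978,892.86.

$1,978,893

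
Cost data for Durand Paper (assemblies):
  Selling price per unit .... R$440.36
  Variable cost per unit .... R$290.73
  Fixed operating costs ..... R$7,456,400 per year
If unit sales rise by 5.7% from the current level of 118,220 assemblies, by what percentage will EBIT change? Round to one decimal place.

Total contribution margin = 118,220 × R$149.63 = R$17,689,258.60.
EBIT = R$17,689,258.60 − R$7,456,400 = R$10,232,858.60.
So DOL = total CM / EBIT = R$17,689,258.60 / R$10,232,858.60 = 1.7287.
%ΔEBIT = DOL × %ΔSales = 1.7287 × +5.7% = +9.9%.

+9.9%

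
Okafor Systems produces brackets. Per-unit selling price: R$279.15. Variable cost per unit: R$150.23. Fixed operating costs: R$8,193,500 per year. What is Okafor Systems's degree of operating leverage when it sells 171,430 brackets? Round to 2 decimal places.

Total contribution margin = 171,430 × R$128.92 = R$22,100,755.60.
Operating income = contribution − fixed costs = R$22,100,755.60 − R$8,193,500 = R$13,907,255.60.
Degree of operating leverage = R$22,100,755.60 / R$13,907,255.60 = 1.5892.

1.59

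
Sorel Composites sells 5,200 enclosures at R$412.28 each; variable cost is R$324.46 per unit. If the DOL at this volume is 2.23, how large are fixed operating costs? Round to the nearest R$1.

R$251,882

Total contribution margin = 5,200 × R$87.82 = R$456,664.00.
Since DOL = CM ÷ EBIT, EBIT = R$456,664.00 ÷ 2.23 = R$204,782.06.
And FC = contribution − EBIT = R$456,664.00 − R$204,782.06 = R$251,882.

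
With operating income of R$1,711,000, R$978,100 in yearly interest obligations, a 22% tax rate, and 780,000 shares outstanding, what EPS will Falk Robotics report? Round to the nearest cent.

R$0.73

Interest = R$978,100.00, so EBT = R$1,711,000 − R$978,100.00 = R$732,900.00.
Net income = R$732,900.00 × (1 − 0.22) = R$571,662.00.
Per share: R$571,662.00 / 780,000 shares = R$0.73.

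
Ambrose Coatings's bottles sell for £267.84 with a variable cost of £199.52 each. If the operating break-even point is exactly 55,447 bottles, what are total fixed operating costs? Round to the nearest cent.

£3,788,139.04

Unit CM = price − variable cost = £267.84 − £199.52 = £68.32.
Fixed costs = break-even units × CM = 55,447 × £68.32 = £3,788,139.04.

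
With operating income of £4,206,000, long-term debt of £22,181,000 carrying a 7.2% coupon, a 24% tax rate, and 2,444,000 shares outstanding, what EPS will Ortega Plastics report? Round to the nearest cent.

Pre-tax income = £4,206,000 − £1,597,032.00 = £2,608,968.00.
After tax at 24%: net income = £2,608,968.00 × 0.76 = £1,982,815.68.
EPS = £1,982,815.68 ÷ 2,444,000 = £0.81.

£0.81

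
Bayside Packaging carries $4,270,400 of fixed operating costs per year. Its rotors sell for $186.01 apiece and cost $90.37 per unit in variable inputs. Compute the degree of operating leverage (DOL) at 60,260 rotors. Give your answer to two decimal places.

3.86

Total contribution margin = 60,260 × $95.64 = $5,763,266.40.
Subtracting fixed costs: EBIT = $5,763,266.40 − $4,270,400 = $1,492,866.40.
So DOL = total CM / EBIT = $5,763,266.40 / $1,492,866.40 = 3.8605.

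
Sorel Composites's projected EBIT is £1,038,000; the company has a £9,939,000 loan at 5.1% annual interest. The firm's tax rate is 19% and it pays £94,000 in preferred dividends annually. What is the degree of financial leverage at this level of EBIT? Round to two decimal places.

2.50

Interest = £506,889.00.
Pre-tax preferred-dividend burden = £94,000 ÷ (1 − 0.19) = £116,049.38.
DFL = EBIT ÷ [EBIT − I − D_p/(1−t)] = £1,038,000 ÷ [£1,038,000 − £506,889.00 − £116,049.38] = £1,038,000 ÷ £415,061.62 = 2.5008.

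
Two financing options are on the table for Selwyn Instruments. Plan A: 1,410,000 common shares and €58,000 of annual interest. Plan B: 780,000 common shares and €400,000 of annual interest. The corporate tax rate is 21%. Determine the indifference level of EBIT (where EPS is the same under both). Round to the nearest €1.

At indifference, (EBIT − 58,000)(1 − t)/1,410,000 = (EBIT − 400,000)(1 − t)/780,000.
The (1 − t) factor cancels: (EBIT − 58,000) × 780,000 = (EBIT − 400,000) × 1,410,000.
Solving, EBIT = (400,000·1,410,000 − 58,000·780,000) / (1,410,000 − 780,000) = 518,760,000,000 / 630,000 = 823,428.57.

€823,429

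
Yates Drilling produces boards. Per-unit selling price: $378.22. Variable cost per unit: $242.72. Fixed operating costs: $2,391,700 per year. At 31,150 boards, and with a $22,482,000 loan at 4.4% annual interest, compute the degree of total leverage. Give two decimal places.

Contribution at this volume is 31,150 × $135.50 = $4,220,825.00.
Operating income = contribution − fixed costs = $4,220,825.00 − $2,391,700 = $1,829,125.00. Interest = $989,208.00, so EBIT − I = $839,917.00.
Degree of total leverage = total CM / (EBIT − interest) = $4,220,825.00 / $839,917.00 = 5.0253.

5.03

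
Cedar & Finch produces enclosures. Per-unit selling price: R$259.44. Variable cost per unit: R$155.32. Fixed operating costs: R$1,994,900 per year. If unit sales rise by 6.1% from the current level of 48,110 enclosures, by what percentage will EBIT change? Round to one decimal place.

At 48,110 units, contribution = 48,110 × R$104.12 = R$5,009,213.20.
Operating income = contribution − fixed costs = R$5,009,213.20 − R$1,994,900 = R$3,014,313.20.
Degree of operating leverage = R$5,009,213.20 / R$3,014,313.20 = 1.6618.
So EBIT moves 1.6618 × (+6.1%) = +10.1%.

+10.1%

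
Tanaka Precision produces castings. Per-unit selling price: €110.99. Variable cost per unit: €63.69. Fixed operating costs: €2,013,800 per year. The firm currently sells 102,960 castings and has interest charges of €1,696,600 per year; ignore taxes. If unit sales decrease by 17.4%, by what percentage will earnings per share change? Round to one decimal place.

Contribution at this volume is 102,960 × €47.30 = €4,870,008.00.
Subtracting fixed costs: EBIT = €4,870,008.00 − €2,013,800 = €2,856,208.00.
After interest of €1,696,600.00, pre-tax earnings = €1,159,608.00.
DCL = total CM / (EBIT − I) = €4,870,008.00 / €1,159,608.00 = 4.1997.
%ΔEPS = DCL × %ΔSales = 4.1997 × -17.4% = -73.1%.

-73.1%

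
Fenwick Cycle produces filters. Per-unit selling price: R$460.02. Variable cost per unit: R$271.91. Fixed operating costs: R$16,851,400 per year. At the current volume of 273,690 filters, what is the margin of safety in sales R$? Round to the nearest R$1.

R$84,693,044

Contribution margin per unit = R$460.02 − R$271.91 = R$188.11. Break-even units = R$16,851,400 ÷ R$188.11 = 89,582.69; break-even revenue = 89,582.69 × R$460.02 = R$41,209,829.50.
Current sales = 273,690 × R$460.02 = R$125,902,873.80.
Margin of safety = R$125,902,873.80 − R$41,209,829.50 = R$84,693,044.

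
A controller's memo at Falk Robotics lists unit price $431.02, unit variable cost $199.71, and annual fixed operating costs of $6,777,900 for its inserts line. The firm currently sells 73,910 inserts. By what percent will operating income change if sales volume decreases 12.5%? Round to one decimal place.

-20.7%

At 73,910 units, contribution = 73,910 × $231.31 = $17,096,122.10.
Operating income = contribution − fixed costs = $17,096,122.10 − $6,777,900 = $10,318,222.10.
DOL = contribution ÷ EBIT = $17,096,122.10 ÷ $10,318,222.10 = 1.6569.
So EBIT moves 1.6569 × (-12.5%) = -20.7%.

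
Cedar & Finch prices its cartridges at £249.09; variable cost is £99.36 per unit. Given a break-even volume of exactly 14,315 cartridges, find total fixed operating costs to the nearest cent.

£2,143,384.95

Each unit contributes £249.09 − £99.36 = £149.73.
Since BE = FC / CM, FC = 14,315 × £149.73 = £2,143,384.95.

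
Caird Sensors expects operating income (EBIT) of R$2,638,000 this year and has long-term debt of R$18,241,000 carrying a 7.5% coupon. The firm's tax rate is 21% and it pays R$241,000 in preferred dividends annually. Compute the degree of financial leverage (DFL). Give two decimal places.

2.73

Annual interest charges come to R$1,368,075.00.
Preferred dividends grossed up pre-tax: R$241,000 / (1 − 0.21) = R$305,063.29.
DFL = EBIT ÷ [EBIT − I − D_p/(1−t)] = R$2,638,000 ÷ [R$2,638,000 − R$1,368,075.00 − R$305,063.29] = R$2,638,000 ÷ R$964,861.71 = 2.7341.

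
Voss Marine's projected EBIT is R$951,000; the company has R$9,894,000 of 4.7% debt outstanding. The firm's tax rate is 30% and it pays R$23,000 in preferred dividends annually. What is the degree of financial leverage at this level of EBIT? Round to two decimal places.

2.10

Interest = R$465,018.00.
Preferred dividends grossed up pre-tax: R$23,000 / (1 − 0.30) = R$32,857.14.
DFL = EBIT ÷ [EBIT − I − D_p/(1−t)] = R$951,000 ÷ [R$951,000 − R$465,018.00 − R$32,857.14] = R$951,000 ÷ R$453,124.86 = 2.0988.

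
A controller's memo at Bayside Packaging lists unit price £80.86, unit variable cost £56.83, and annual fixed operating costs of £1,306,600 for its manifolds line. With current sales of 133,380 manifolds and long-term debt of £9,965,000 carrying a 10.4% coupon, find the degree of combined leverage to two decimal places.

3.72

Total contribution margin = 133,380 × £24.03 = £3,205,121.40.
Subtracting fixed costs: EBIT = £3,205,121.40 − £1,306,600 = £1,898,521.40. Interest = £1,036,360.00, so EBIT − I = £862,161.40.
DCL = contribution ÷ (EBIT − I) = £3,205,121.40 ÷ £862,161.40 = 3.7175.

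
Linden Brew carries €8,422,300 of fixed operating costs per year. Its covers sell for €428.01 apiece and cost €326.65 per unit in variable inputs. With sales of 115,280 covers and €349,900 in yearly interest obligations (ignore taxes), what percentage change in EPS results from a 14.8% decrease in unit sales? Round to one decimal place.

-59.4%

Total contribution margin = 115,280 × €101.36 = €11,684,780.80.
EBIT = €11,684,780.80 − €8,422,300 = €3,262,480.80.
After interest of €349,900.00, pre-tax earnings = €2,912,580.80.
DCL = total CM / (EBIT − I) = €11,684,780.80 / €2,912,580.80 = 4.0118.
EPS therefore changes by 4.0118 × (-14.8%) = -59.4%.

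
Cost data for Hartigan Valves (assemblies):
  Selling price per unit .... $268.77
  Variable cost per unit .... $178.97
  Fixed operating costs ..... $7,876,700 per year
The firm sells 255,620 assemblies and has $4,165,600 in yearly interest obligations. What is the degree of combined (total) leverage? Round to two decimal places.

2.10

Total contribution margin = 255,620 × $89.80 = $22,954,676.00.
Operating income = contribution − fixed costs = $22,954,676.00 − $7,876,700 = $15,077,976.00. Interest = $4,165,600.00.
DOL = $22,954,676.00 ÷ $15,077,976.00 = 1.5224; DFL = $15,077,976.00 ÷ $10,912,376.00 = 1.3817.
DCL = DOL × DFL = 1.5224 × 1.3817 = 2.1035.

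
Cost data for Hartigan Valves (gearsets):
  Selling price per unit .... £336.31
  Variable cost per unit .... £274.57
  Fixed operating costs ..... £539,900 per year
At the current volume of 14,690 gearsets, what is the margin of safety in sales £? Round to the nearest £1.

£1,999,452

Each unit contributes £336.31 − £274.57 = £61.74. Break-even units = £539,900 ÷ £61.74 = 8,744.74; break-even revenue = 8,744.74 × £336.31 = £2,940,942.16.
Current sales = 14,690 × £336.31 = £4,940,393.90.
Margin of safety = £4,940,393.90 − £2,940,942.16 = £1,999,452.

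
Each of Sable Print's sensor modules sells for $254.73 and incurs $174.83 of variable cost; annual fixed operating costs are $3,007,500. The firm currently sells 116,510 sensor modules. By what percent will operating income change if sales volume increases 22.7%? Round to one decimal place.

+33.5%

Total contribution margin = 116,510 × $79.90 = $9,309,149.00.
Operating income = contribution − fixed costs = $9,309,149.00 − $3,007,500 = $6,301,649.00.
Degree of operating leverage = $9,309,149.00 / $6,301,649.00 = 1.4773.
Operating income changes by 1.4773 × +22.7% = +33.5%.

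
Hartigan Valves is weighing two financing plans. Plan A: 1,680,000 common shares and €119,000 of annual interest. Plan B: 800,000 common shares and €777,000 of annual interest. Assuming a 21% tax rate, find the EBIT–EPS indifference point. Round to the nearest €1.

At indifference, (EBIT − 119,000)(1 − t)/1,680,000 = (EBIT − 777,000)(1 − t)/800,000.
The (1 − t) factor cancels: (EBIT − 119,000) × 800,000 = (EBIT − 777,000) × 1,680,000.
EBIT × (1,680,000 − 800,000) = 777,000 × 1,680,000 − 119,000 × 800,000 = 1,210,160,000,000, so EBIT = 1,210,160,000,000 ÷ 880,000 = 1,375,181.82.

€1,375,182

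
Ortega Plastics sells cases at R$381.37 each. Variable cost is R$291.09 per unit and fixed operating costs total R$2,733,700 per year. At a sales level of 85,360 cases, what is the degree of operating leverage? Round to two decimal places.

1.55

At 85,360 units, contribution = 85,360 × R$90.28 = R$7,706,300.80.
EBIT = R$7,706,300.80 − R$2,733,700 = R$4,972,600.80.
So DOL = total CM / EBIT = R$7,706,300.80 / R$4,972,600.80 = 1.5498.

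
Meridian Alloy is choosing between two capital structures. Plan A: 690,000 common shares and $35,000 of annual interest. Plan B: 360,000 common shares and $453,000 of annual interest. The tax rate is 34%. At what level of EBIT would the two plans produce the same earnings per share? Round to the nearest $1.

$909,000

Set EPS_A = EPS_B: (EBIT − $35,000)(1 − 0.34) ÷ 690,000 = (EBIT − $453,000)(1 − 0.34) ÷ 360,000.
Cancelling (1 − t) and cross-multiplying: 360,000·(EBIT − 35,000) = 690,000·(EBIT − 453,000).
Solving, EBIT = (453,000·690,000 − 35,000·360,000) / (690,000 − 360,000) = 299,970,000,000 / 330,000 = 909,000.00.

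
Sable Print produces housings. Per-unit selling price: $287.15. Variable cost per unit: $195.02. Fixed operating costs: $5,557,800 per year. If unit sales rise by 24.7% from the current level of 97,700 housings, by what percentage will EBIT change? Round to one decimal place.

Contribution at this volume is 97,700 × $92.13 = $9,001,101.00.
Subtracting fixed costs: EBIT = $9,001,101.00 − $5,557,800 = $3,443,301.00.
DOL = contribution ÷ EBIT = $9,001,101.00 ÷ $3,443,301.00 = 2.6141.
%ΔEBIT = DOL × %ΔSales = 2.6141 × +24.7% = +64.6%.

+64.6%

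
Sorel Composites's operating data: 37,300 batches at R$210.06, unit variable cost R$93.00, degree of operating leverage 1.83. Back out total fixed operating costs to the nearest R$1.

Total contribution margin = 37,300 × R$117.06 = R$4,366,338.00.
Since DOL = CM ÷ EBIT, EBIT = R$4,366,338.00 ÷ 1.83 = R$2,385,977.05.
Fixed costs = CM − EBIT = R$4,366,338.00 − R$2,385,977.05 = R$1,980,361.

R$1,980,361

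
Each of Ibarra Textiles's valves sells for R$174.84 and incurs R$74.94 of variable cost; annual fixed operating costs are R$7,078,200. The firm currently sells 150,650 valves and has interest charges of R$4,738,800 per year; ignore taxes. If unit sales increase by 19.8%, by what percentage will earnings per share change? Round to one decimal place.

Total contribution margin = 150,650 × R$99.90 = R$15,049,935.00.
Operating income = contribution − fixed costs = R$15,049,935.00 − R$7,078,200 = R$7,971,735.00.
Interest = R$4,738,800.00, so EBIT − I = R$3,232,935.00.
DCL = total CM / (EBIT − I) = R$15,049,935.00 / R$3,232,935.00 = 4.6552.
%ΔEPS = DCL × %ΔSales = 4.6552 × +19.8% = +92.2%.

+92.2%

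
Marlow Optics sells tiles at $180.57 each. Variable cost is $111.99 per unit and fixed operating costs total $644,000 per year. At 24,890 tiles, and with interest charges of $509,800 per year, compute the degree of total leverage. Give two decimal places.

Contribution at this volume is 24,890 × $68.58 = $1,706,956.20.
Operating income = contribution − fixed costs = $1,706,956.20 − $644,000 = $1,062,956.20. Interest = $509,800.00.
DOL = $1,706,956.20 ÷ $1,062,956.20 = 1.6059; DFL = $1,062,956.20 ÷ $553,156.20 = 1.9216.
Combined leverage = 1.6059 × 1.9216 = 3.0859.

3.09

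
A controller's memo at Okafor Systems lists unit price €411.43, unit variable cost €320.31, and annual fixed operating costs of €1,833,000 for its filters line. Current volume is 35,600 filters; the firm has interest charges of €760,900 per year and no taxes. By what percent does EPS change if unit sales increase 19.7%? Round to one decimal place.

+98.3%

Contribution at this volume is 35,600 × €91.12 = €3,243,872.00.
Operating income = contribution − fixed costs = €3,243,872.00 − €1,833,000 = €1,410,872.00.
Interest = €760,900.00, so EBIT − I = €649,972.00.
Degree of combined leverage = contribution ÷ (EBIT − I) = €3,243,872.00 ÷ €649,972.00 = 4.9908.
EPS therefore changes by 4.9908 × (+19.7%) = +98.3%.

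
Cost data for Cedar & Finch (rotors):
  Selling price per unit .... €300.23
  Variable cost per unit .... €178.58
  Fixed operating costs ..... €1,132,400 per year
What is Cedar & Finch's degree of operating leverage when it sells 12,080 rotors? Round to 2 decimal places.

4.36

Total contribution margin = 12,080 × €121.65 = €1,469,532.00.
Operating income = contribution − fixed costs = €1,469,532.00 − €1,132,400 = €337,132.00.
Degree of operating leverage = €1,469,532.00 / €337,132.00 = 4.3589.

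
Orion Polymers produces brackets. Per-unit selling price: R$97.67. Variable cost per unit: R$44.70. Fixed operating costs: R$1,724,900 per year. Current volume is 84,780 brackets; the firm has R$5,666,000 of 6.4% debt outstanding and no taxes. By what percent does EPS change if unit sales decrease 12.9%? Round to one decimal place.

-24.1%

At 84,780 units, contribution = 84,780 × R$52.97 = R$4,490,796.60.
Operating income = contribution − fixed costs = R$4,490,796.60 − R$1,724,900 = R$2,765,896.60.
Interest = R$362,624.00, so EBIT − I = R$2,403,272.60.
DCL = total CM / (EBIT − I) = R$4,490,796.60 / R$2,403,272.60 = 1.8686.
EPS therefore changes by 1.8686 × (-12.9%) = -24.1%.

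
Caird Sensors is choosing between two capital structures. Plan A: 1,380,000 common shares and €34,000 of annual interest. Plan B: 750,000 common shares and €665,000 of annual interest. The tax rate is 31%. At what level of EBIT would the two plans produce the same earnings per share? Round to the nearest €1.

At indifference, (EBIT − 34,000)(1 − t)/1,380,000 = (EBIT − 665,000)(1 − t)/750,000.
The (1 − t) factor cancels: (EBIT − 34,000) × 750,000 = (EBIT − 665,000) × 1,380,000.
Solving, EBIT = (665,000·1,380,000 − 34,000·750,000) / (1,380,000 − 750,000) = 892,200,000,000 / 630,000 = 1,416,190.48.

€1,416,190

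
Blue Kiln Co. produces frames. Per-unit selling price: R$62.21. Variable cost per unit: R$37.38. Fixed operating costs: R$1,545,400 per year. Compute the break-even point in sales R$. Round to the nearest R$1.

R$3,871,902

Contribution margin per unit = R$62.21 − R$37.38 = R$24.83, a CM ratio of R$24.83 ÷ R$62.21 = 0.3991.
Break-even revenue = fixed costs × price ÷ CM = R$1,545,400 × R$62.21 ÷ R$24.83 = R$3,871,902.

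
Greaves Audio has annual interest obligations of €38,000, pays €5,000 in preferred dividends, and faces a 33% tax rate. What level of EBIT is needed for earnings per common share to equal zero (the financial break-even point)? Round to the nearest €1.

Preferred dividends are paid after tax, so their pre-tax equivalent is €5,000 ÷ (1 − 0.33) = €7,462.69.
EPS = 0 when EBIT covers interest plus the pre-tax preferred burden: €38,000 + €7,462.69 = €45,462.69.

€45,463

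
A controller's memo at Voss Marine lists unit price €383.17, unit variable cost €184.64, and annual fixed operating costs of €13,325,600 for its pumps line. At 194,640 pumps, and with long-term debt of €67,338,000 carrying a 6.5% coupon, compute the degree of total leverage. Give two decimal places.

Total contribution margin = 194,640 × €198.53 = €38,641,879.20.
EBIT = €38,641,879.20 − €13,325,600 = €25,316,279.20. Interest = €4,376,970.00, so EBIT − I = €20,939,309.20.
Degree of total leverage = total CM / (EBIT − interest) = €38,641,879.20 / €20,939,309.20 = 1.8454.

1.85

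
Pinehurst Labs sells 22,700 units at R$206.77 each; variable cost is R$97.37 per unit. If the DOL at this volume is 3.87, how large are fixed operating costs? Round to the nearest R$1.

R$1,841,680

Contribution at this volume is 22,700 × R$109.40 = R$2,483,380.00.
Since DOL = CM ÷ EBIT, EBIT = R$2,483,380.00 ÷ 3.87 = R$641,700.26.
And FC = contribution − EBIT = R$2,483,380.00 − R$641,700.26 = R$1,841,680.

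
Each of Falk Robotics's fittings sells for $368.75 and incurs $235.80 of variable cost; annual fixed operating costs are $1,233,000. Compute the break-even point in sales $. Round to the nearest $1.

CM per unit = $368.75 − $235.80 = $132.95; CM ratio = $132.95 / $368.75 = 0.3605.
Break-even revenue = fixed costs × price ÷ CM = $1,233,000 × $368.75 ÷ $132.95 = $3,419,848.

$3,419,848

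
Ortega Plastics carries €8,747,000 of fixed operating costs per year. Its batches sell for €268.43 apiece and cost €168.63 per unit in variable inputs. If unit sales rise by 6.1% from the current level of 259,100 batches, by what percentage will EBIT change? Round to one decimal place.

+9.2%

Contribution at this volume is 259,100 × €99.80 = €25,858,180.00.
EBIT = €25,858,180.00 − €8,747,000 = €17,111,180.00.
So DOL = total CM / EBIT = €25,858,180.00 / €17,111,180.00 = 1.5112.
Operating income changes by 1.5112 × +6.1% = +9.2%.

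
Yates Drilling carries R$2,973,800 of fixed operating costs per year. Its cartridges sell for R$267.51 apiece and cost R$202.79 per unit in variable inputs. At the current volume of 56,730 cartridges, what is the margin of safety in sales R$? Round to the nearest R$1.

R$2,884,105

Contribution margin per unit = R$267.51 − R$202.79 = R$64.72. Break-even units = R$2,973,800 ÷ R$64.72 = 45,948.70; break-even revenue = 45,948.70 × R$267.51 = R$12,291,737.30.
Current sales = 56,730 × R$267.51 = R$15,175,842.30.
Margin of safety = R$15,175,842.30 − R$12,291,737.30 = R$2,884,105.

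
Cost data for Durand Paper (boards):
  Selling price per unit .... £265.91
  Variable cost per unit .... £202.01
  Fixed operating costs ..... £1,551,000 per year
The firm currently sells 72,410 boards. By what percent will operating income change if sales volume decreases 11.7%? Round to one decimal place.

-17.6%

Total contribution margin = 72,410 × £63.90 = £4,626,999.00.
Operating income = contribution − fixed costs = £4,626,999.00 − £1,551,000 = £3,075,999.00.
DOL = contribution ÷ EBIT = £4,626,999.00 ÷ £3,075,999.00 = 1.5042.
So EBIT moves 1.5042 × (-11.7%) = -17.6%.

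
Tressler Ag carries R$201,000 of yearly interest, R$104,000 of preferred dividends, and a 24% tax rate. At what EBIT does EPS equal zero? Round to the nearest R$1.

R$337,842

Grossing the preferred dividend up to pre-tax terms: R$104,000 / (1 − 0.24) = R$136,842.11.
EPS = 0 when EBIT covers interest plus the pre-tax preferred burden: R$201,000 + R$136,842.11 = R$337,842.11.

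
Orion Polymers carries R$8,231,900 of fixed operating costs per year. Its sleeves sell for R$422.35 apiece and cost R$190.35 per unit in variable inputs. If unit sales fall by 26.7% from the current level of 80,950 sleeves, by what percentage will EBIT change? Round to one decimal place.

Contribution at this volume is 80,950 × R$232.00 = R$18,780,400.00.
EBIT = R$18,780,400.00 − R$8,231,900 = R$10,548,500.00.
Degree of operating leverage = R$18,780,400.00 / R$10,548,500.00 = 1.7804.
Operating income changes by 1.7804 × -26.7% = -47.5%.

-47.5%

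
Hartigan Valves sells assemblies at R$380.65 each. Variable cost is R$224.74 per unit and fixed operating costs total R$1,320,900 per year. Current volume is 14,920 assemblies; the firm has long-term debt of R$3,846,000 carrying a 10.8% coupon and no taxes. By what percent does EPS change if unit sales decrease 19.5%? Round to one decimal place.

Total contribution margin = 14,920 × R$155.91 = R$2,326,177.20.
Operating income = contribution − fixed costs = R$2,326,177.20 − R$1,320,900 = R$1,005,277.20.
After interest of R$415,368.00, pre-tax earnings = R$589,909.20.
DCL = total CM / (EBIT − I) = R$2,326,177.20 / R$589,909.20 = 3.9433.
%ΔEPS = DCL × %ΔSales = 3.9433 × -19.5% = -76.9%.

-76.9%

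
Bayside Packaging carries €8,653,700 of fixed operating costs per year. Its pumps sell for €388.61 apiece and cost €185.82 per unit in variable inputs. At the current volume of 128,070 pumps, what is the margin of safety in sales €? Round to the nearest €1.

Unit CM = price − variable cost = €388.61 − €185.82 = €202.79. Break-even units = €8,653,700 ÷ €202.79 = 42,673.21; break-even revenue = 42,673.21 × €388.61 = €16,583,235.65.
Current sales = 128,070 × €388.61 = €49,769,282.70.
Margin of safety = €49,769,282.70 − €16,583,235.65 = €33,186,047.

€33,186,047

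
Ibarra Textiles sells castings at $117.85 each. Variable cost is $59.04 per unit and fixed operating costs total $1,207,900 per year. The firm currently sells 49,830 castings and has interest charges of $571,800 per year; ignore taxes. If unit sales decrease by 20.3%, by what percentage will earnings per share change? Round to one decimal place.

At 49,830 units, contribution = 49,830 × $58.81 = $2,930,502.30.
Subtracting fixed costs: EBIT = $2,930,502.30 − $1,207,900 = $1,722,602.30.
After interest of $571,800.00, pre-tax earnings = $1,150,802.30.
Degree of combined leverage = contribution ÷ (EBIT − I) = $2,930,502.30 ÷ $1,150,802.30 = 2.5465.
%ΔEPS = DCL × %ΔSales = 2.5465 × -20.3% = -51.7%.

-51.7%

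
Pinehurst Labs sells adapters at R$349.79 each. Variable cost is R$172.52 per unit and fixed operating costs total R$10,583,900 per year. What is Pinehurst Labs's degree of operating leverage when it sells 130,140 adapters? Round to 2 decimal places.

Total contribution margin = 130,140 × R$177.27 = R$23,069,917.80.
Subtracting fixed costs: EBIT = R$23,069,917.80 − R$10,583,900 = R$12,486,017.80.
So DOL = total CM / EBIT = R$23,069,917.80 / R$12,486,017.80 = 1.8477.

1.85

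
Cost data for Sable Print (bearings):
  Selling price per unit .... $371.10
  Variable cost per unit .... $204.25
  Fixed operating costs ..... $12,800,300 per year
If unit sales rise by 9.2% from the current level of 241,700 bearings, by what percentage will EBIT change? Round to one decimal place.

+13.5%

Contribution at this volume is 241,700 × $166.85 = $40,327,645.00.
Subtracting fixed costs: EBIT = $40,327,645.00 − $12,800,300 = $27,527,345.00.
Degree of operating leverage = $40,327,645.00 / $27,527,345.00 = 1.4650.
%ΔEBIT = DOL × %ΔSales = 1.4650 × +9.2% = +13.5%.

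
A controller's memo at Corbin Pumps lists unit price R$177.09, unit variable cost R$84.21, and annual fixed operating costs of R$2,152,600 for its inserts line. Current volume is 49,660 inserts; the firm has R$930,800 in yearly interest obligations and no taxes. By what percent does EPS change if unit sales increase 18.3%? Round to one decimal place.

Total contribution margin = 49,660 × R$92.88 = R$4,612,420.80.
EBIT = R$4,612,420.80 − R$2,152,600 = R$2,459,820.80.
After interest of R$930,800.00, pre-tax earnings = R$1,529,020.80.
DCL = total CM / (EBIT − I) = R$4,612,420.80 / R$1,529,020.80 = 3.0166.
EPS therefore changes by 3.0166 × (+18.3%) = +55.2%.

+55.2%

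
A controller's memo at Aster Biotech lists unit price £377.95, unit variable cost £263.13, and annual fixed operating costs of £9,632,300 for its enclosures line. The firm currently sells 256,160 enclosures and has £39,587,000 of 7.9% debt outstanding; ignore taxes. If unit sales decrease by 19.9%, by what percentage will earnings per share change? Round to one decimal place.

At 256,160 units, contribution = 256,160 × £114.82 = £29,412,291.20.
Subtracting fixed costs: EBIT = £29,412,291.20 − £9,632,300 = £19,779,991.20.
Interest = £3,127,373.00, so EBIT − I = £16,652,618.20.
Degree of combined leverage = contribution ÷ (EBIT − I) = £29,412,291.20 ÷ £16,652,618.20 = 1.7662.
%ΔEPS = DCL × %ΔSales = 1.7662 × -19.9% = -35.1%.

-35.1%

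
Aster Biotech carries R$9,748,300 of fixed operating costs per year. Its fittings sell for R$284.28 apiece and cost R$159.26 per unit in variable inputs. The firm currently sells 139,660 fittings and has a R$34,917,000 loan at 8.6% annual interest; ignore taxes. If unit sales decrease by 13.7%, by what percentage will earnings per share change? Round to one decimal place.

Total contribution margin = 139,660 × R$125.02 = R$17,460,293.20.
EBIT = R$17,460,293.20 − R$9,748,300 = R$7,711,993.20.
Interest = R$3,002,862.00, so EBIT − I = R$4,709,131.20.
DCL = total CM / (EBIT − I) = R$17,460,293.20 / R$4,709,131.20 = 3.7078.
EPS therefore changes by 3.7078 × (-13.7%) = -50.8%.

-50.8%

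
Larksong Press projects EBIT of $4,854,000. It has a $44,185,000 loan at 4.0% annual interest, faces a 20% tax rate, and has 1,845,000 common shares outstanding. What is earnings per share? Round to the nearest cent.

$1.34

Pre-tax income = $4,854,000 − $1,767,400.00 = $3,086,600.00.
Net income = $3,086,600.00 × (1 − 0.20) = $2,469,280.00.
EPS = $2,469,280.00 ÷ 1,845,000 = $1.34.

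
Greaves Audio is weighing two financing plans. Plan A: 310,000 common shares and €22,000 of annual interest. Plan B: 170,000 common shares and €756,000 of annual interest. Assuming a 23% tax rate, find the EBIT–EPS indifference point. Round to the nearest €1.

€1,647,286

Set EPS_A = EPS_B: (EBIT − €22,000)(1 − 0.23) ÷ 310,000 = (EBIT − €756,000)(1 − 0.23) ÷ 170,000.
Cancelling (1 − t) and cross-multiplying: 170,000·(EBIT − 22,000) = 310,000·(EBIT − 756,000).
EBIT × (310,000 − 170,000) = 756,000 × 310,000 − 22,000 × 170,000 = 230,620,000,000, so EBIT = 230,620,000,000 ÷ 140,000 = 1,647,285.71.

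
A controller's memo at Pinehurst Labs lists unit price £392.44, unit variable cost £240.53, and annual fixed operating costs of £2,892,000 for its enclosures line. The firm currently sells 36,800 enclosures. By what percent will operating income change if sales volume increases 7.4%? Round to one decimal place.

Contribution at this volume is 36,800 × £151.91 = £5,590,288.00.
Operating income = contribution − fixed costs = £5,590,288.00 − £2,892,000 = £2,698,288.00.
So DOL = total CM / EBIT = £5,590,288.00 / £2,698,288.00 = 2.0718.
%ΔEBIT = DOL × %ΔSales = 2.0718 × +7.4% = +15.3%.

+15.3%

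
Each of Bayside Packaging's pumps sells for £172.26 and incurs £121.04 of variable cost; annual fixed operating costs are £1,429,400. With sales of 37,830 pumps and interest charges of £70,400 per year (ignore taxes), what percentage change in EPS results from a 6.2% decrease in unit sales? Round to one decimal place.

-27.4%

At 37,830 units, contribution = 37,830 × £51.22 = £1,937,652.60.
Subtracting fixed costs: EBIT = £1,937,652.60 − £1,429,400 = £508,252.60.
After interest of £70,400.00, pre-tax earnings = £437,852.60.
Degree of combined leverage = contribution ÷ (EBIT − I) = £1,937,652.60 ÷ £437,852.60 = 4.4254.
EPS therefore changes by 4.4254 × (-6.2%) = -27.4%.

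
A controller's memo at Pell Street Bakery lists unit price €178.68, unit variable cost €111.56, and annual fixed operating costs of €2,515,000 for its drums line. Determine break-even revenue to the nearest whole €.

€6,695,176

Contribution margin per unit = €178.68 − €111.56 = €67.12, a CM ratio of €67.12 ÷ €178.68 = 0.3756.
Break-even sales = FC ÷ CM ratio = €2,515,000 × €178.68 / €67.12 = €6,695,176.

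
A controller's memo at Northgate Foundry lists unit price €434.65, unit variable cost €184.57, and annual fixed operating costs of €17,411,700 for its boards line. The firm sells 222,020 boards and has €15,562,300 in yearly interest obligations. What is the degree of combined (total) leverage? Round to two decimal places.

2.46

Total contribution margin = 222,020 × €250.08 = €55,522,761.60.
EBIT = €55,522,761.60 − €17,411,700 = €38,111,061.60. Interest = €15,562,300.00, so EBIT − I = €22,548,761.60.
Degree of total leverage = total CM / (EBIT − interest) = €55,522,761.60 / €22,548,761.60 = 2.4623.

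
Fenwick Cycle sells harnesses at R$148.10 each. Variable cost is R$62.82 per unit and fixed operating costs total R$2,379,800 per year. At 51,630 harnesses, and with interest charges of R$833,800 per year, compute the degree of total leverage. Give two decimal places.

At 51,630 units, contribution = 51,630 × R$85.28 = R$4,403,006.40.
Subtracting fixed costs: EBIT = R$4,403,006.40 − R$2,379,800 = R$2,023,206.40. Interest = R$833,800.00, so EBIT − I = R$1,189,406.40.
Degree of total leverage = total CM / (EBIT − interest) = R$4,403,006.40 / R$1,189,406.40 = 3.7019.

3.70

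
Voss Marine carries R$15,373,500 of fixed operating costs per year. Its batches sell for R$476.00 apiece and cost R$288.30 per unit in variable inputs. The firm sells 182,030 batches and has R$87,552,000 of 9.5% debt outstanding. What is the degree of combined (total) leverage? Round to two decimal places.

3.26

Total contribution margin = 182,030 × R$187.70 = R$34,167,031.00.
Subtracting fixed costs: EBIT = R$34,167,031.00 − R$15,373,500 = R$18,793,531.00. Interest = R$8,317,440.00, so EBIT − I = R$10,476,091.00.
DCL = contribution ÷ (EBIT − I) = R$34,167,031.00 ÷ R$10,476,091.00 = 3.2614.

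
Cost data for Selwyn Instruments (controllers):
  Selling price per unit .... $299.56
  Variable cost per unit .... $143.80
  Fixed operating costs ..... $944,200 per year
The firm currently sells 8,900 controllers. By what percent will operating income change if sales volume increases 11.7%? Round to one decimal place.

At 8,900 units, contribution = 8,900 × $155.76 = $1,386,264.00.
EBIT = $1,386,264.00 − $944,200 = $442,064.00.
So DOL = total CM / EBIT = $1,386,264.00 / $442,064.00 = 3.1359.
%ΔEBIT = DOL × %ΔSales = 3.1359 × +11.7% = +36.7%.

+36.7%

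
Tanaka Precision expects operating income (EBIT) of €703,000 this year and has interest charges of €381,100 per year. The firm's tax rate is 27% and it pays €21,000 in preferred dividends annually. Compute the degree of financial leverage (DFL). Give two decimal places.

Interest = €381,100.00.
Pre-tax preferred-dividend burden = €21,000 ÷ (1 − 0.27) = €28,767.12.
DFL = EBIT ÷ [EBIT − I − D_p/(1−t)] = €703,000 ÷ [€703,000 − €381,100.00 − €28,767.12] = €703,000 ÷ €293,132.88 = 2.3982.

2.40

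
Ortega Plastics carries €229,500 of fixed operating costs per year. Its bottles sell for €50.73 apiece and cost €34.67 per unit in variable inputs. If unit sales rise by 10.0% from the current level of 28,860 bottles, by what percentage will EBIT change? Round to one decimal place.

+19.8%

Total contribution margin = 28,860 × €16.06 = €463,491.60.
EBIT = €463,491.60 − €229,500 = €233,991.60.
Degree of operating leverage = €463,491.60 / €233,991.60 = 1.9808.
%ΔEBIT = DOL × %ΔSales = 1.9808 × +10.0% = +19.8%.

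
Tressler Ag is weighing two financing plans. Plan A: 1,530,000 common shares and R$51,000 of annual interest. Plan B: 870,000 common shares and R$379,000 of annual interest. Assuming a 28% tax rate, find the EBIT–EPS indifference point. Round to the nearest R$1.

At indifference, (EBIT − 51,000)(1 − t)/1,530,000 = (EBIT − 379,000)(1 − t)/870,000.
Cancelling (1 − t) and cross-multiplying: 870,000·(EBIT − 51,000) = 1,530,000·(EBIT − 379,000).
Solving, EBIT = (379,000·1,530,000 − 51,000·870,000) / (1,530,000 − 870,000) = 535,500,000,000 / 660,000 = 811,363.64.

R$811,364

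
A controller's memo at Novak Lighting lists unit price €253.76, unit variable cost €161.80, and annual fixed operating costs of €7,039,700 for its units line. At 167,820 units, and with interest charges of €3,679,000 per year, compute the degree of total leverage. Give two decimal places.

At 167,820 units, contribution = 167,820 × €91.96 = €15,432,727.20.
EBIT = €15,432,727.20 − €7,039,700 = €8,393,027.20. Interest = €3,679,000.00, so EBIT − I = €4,714,027.20.
DCL = contribution ÷ (EBIT − I) = €15,432,727.20 ÷ €4,714,027.20 = 3.2738.

3.27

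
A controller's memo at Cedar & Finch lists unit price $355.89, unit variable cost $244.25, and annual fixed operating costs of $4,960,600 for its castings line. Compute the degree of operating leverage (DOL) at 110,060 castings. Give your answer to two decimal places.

1.68

At 110,060 units, contribution = 110,060 × $111.64 = $12,287,098.40.
Operating income = contribution − fixed costs = $12,287,098.40 − $4,960,600 = $7,326,498.40.
Degree of operating leverage = $12,287,098.40 / $7,326,498.40 = 1.6771.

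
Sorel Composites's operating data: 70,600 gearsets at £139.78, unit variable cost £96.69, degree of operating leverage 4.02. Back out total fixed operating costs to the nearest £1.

At 70,600 units, contribution = 70,600 × £43.09 = £3,042,154.00.
DOL = contribution / EBIT, so EBIT = £3,042,154.00 / 4.02 = £756,754.73.
Fixed costs = CM − EBIT = £3,042,154.00 − £756,754.73 = £2,285,399.

£2,285,399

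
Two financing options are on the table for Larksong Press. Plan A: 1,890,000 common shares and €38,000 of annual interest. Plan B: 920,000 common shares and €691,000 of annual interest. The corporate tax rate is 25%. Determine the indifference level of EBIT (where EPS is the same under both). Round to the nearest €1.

€1,310,340

Set EPS_A = EPS_B: (EBIT − €38,000)(1 − 0.25) ÷ 1,890,000 = (EBIT − €691,000)(1 − 0.25) ÷ 920,000.
Cancelling (1 − t) and cross-multiplying: 920,000·(EBIT − 38,000) = 1,890,000·(EBIT − 691,000).
Solving, EBIT = (691,000·1,890,000 − 38,000·920,000) / (1,890,000 − 920,000) = 1,271,030,000,000 / 970,000 = 1,310,340.21.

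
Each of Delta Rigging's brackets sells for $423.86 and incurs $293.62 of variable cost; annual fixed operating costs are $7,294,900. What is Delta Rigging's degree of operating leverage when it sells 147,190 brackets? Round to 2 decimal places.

1.61

Total contribution margin = 147,190 × $130.24 = $19,170,025.60.
Subtracting fixed costs: EBIT = $19,170,025.60 − $7,294,900 = $11,875,125.60.
So DOL = total CM / EBIT = $19,170,025.60 / $11,875,125.60 = 1.6143.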